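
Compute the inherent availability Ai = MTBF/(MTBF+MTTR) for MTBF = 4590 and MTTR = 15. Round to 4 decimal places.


MTBF = 4590
MTTR = 15
MTBF + MTTR = 4605
Ai = 4590 / 4605
Ai = 0.9967

0.9967


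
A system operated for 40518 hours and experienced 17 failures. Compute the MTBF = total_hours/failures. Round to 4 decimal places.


total_hours = 40518
failures = 17
MTBF = 40518 / 17
MTBF = 2383.4118

2383.4118


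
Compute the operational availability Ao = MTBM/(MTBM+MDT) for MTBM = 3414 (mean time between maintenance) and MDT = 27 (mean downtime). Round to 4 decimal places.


MTBM = 3414
MDT = 27
MTBM + MDT = 3441
Ao = 3414 / 3441
Ao = 0.9922

0.9922


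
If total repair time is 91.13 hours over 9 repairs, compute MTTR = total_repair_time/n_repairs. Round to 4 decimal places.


total_repair_time = 91.13
n_repairs = 9
MTTR = 91.13 / 9
MTTR = 10.1256

10.1256


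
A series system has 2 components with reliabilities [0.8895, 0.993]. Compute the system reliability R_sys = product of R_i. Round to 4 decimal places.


Components: [0.8895, 0.993]
After component 1 (R=0.8895): product = 0.8895
After component 2 (R=0.993): product = 0.8833
R_sys = 0.8833

0.8833


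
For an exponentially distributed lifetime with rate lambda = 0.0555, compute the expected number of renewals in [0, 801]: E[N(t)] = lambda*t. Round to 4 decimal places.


lambda = 0.0555
t = 801
E[N(t)] = lambda * t
E[N(t)] = 0.0555 * 801
E[N(t)] = 44.4555

44.4555


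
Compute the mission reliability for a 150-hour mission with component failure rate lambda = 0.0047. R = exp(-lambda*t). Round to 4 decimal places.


lambda = 0.0047
mission_time = 150
lambda * t = 0.0047 * 150 = 0.705
R = exp(-0.705)
R = 0.4941

0.4941


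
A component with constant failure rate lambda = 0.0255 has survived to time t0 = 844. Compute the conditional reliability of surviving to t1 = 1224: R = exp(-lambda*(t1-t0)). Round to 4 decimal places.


lambda = 0.0255
t0 = 844, t1 = 1224
t1 - t0 = 380
lambda * (t1-t0) = 0.0255 * 380 = 9.69
R = exp(-9.69)
R = 0.0001

0.0001


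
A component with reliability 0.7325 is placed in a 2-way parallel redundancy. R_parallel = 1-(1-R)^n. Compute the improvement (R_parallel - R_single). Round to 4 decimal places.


R_single = 0.7325, n = 2
1 - R_single = 0.2675
(1 - R_single)^n = 0.2675^2 = 0.0716
R_parallel = 1 - 0.0716 = 0.9284
Improvement = 0.9284 - 0.7325
Improvement = 0.1959

0.1959


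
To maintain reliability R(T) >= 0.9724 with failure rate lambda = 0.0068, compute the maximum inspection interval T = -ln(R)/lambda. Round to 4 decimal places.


R_target = 0.9724
lambda = 0.0068
-ln(0.9724) = 0.028
T = 0.028 / 0.0068
T = 4.1159

4.1159


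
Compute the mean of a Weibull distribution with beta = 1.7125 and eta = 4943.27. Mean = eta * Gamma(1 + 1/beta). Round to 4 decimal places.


beta = 1.7125, eta = 4943.27
1/beta = 0.5839
1 + 1/beta = 1.5839
Gamma(1.5839) = 0.8918
Mean = 4943.27 * 0.8918
Mean = 4408.4464

4408.4464


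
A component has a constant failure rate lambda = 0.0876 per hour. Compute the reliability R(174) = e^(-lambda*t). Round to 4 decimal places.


lambda = 0.0876
t = 174
lambda * t = 15.2424
R(t) = e^(-15.2424)
R(t) = 0.0

0.0


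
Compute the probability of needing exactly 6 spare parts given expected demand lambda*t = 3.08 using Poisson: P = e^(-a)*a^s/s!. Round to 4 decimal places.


a = 3.08, s = 6
e^(-a) = e^(-3.08) = 0.046
a^s = 3.08^6 = 853.6981
s! = 720
P = 0.046 * 853.6981 / 720
P = 0.0545

0.0545


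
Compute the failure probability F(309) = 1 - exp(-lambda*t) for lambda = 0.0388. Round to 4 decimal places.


lambda = 0.0388, t = 309
lambda * t = 11.9892
exp(-11.9892) = 0.0
F(t) = 1 - 0.0
F(t) = 1.0

1.0


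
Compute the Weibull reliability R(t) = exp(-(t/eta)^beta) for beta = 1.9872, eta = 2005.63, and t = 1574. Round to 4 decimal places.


beta = 1.9872, eta = 2005.63, t = 1574
t/eta = 1574 / 2005.63 = 0.7848
(t/eta)^beta = 0.7848^1.9872 = 0.6178
R(t) = exp(-0.6178)
R(t) = 0.5391

0.5391


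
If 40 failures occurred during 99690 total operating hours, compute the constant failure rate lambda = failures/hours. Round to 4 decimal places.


failures = 40
total_hours = 99690
lambda = 40 / 99690
lambda = 0.0004

0.0004


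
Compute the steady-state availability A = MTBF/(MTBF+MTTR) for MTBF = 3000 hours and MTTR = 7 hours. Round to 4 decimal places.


MTBF = 3000
MTTR = 7
MTBF + MTTR = 3007
A = 3000 / 3007
A = 0.9977

0.9977


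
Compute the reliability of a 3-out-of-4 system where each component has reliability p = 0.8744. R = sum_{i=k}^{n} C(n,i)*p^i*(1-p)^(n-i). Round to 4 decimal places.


k = 3, n = 4, p = 0.8744
i=3: C(4,3)=4 * 0.8744^3 * 0.1256^1 = 0.3359
i=4: C(4,4)=1 * 0.8744^4 * 0.1256^0 = 0.5846
R = sum of terms = 0.9205

0.9205


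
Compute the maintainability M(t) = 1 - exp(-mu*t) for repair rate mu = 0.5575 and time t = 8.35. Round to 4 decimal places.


mu = 0.5575, t = 8.35
mu * t = 0.5575 * 8.35 = 4.6551
exp(-4.6551) = 0.0095
M(t) = 1 - 0.0095
M(t) = 0.9905

0.9905


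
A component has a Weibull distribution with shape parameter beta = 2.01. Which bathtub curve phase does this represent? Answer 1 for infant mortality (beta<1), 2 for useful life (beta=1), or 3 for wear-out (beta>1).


beta = 2.01
Compare beta to 1:
beta < 1 => infant mortality (phase 1)
beta = 1 => useful life (phase 2)
beta > 1 => wear-out (phase 3)
Since beta = 2.01, this is wear-out (increasing failure rate)
Phase = 3

3


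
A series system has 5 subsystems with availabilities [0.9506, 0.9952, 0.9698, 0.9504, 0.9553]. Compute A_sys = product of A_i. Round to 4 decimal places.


Subsystems: [0.9506, 0.9952, 0.9698, 0.9504, 0.9553]
After subsystem 1 (A=0.9506): product = 0.9506
After subsystem 2 (A=0.9952): product = 0.946
After subsystem 3 (A=0.9698): product = 0.9175
After subsystem 4 (A=0.9504): product = 0.872
After subsystem 5 (A=0.9553): product = 0.833
A_sys = 0.833

0.833


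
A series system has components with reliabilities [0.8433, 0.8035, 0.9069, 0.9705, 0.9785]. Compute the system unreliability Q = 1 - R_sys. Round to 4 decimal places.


Components: [0.8433, 0.8035, 0.9069, 0.9705, 0.9785]
After component 1: product = 0.8433
After component 2: product = 0.6776
After component 3: product = 0.6145
After component 4: product = 0.5964
After component 5: product = 0.5836
R_sys = 0.5836
Q = 1 - 0.5836 = 0.4164

0.4164


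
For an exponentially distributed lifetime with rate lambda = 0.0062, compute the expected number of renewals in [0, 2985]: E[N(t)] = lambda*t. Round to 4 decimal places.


lambda = 0.0062
t = 2985
E[N(t)] = lambda * t
E[N(t)] = 0.0062 * 2985
E[N(t)] = 18.507

18.507


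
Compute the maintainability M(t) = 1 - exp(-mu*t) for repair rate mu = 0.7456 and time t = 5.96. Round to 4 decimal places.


mu = 0.7456, t = 5.96
mu * t = 0.7456 * 5.96 = 4.4438
exp(-4.4438) = 0.0118
M(t) = 1 - 0.0118
M(t) = 0.9882

0.9882


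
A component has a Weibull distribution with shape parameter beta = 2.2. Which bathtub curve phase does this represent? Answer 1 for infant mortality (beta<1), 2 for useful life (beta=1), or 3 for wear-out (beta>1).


beta = 2.2
Compare beta to 1:
beta < 1 => infant mortality (phase 1)
beta = 1 => useful life (phase 2)
beta > 1 => wear-out (phase 3)
Since beta = 2.2, this is wear-out (increasing failure rate)
Phase = 3

3


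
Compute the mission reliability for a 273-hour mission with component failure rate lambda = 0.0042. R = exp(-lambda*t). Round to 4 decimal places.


lambda = 0.0042
mission_time = 273
lambda * t = 0.0042 * 273 = 1.1466
R = exp(-1.1466)
R = 0.3177

0.3177


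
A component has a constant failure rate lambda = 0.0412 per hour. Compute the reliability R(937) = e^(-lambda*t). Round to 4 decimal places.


lambda = 0.0412
t = 937
lambda * t = 38.6044
R(t) = e^(-38.6044)
R(t) = 0.0

0.0


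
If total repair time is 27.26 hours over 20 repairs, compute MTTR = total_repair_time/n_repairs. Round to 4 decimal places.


total_repair_time = 27.26
n_repairs = 20
MTTR = 27.26 / 20
MTTR = 1.363

1.363


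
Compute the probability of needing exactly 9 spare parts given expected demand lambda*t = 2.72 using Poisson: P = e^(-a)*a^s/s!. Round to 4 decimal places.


a = 2.72, s = 9
e^(-a) = e^(-2.72) = 0.0659
a^s = 2.72^9 = 8149.2968
s! = 362880
P = 0.0659 * 8149.2968 / 362880
P = 0.0015

0.0015


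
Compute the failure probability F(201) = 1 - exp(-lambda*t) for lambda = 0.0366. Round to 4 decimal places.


lambda = 0.0366, t = 201
lambda * t = 7.3566
exp(-7.3566) = 0.0006
F(t) = 1 - 0.0006
F(t) = 0.9994

0.9994


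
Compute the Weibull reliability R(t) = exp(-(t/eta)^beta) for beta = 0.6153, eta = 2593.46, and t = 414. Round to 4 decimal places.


beta = 0.6153, eta = 2593.46, t = 414
t/eta = 414 / 2593.46 = 0.1596
(t/eta)^beta = 0.1596^0.6153 = 0.3234
R(t) = exp(-0.3234)
R(t) = 0.7237

0.7237


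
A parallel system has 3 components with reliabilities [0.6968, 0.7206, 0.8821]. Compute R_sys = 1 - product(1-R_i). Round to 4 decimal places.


Components: [0.6968, 0.7206, 0.8821]
(1 - 0.6968) = 0.3032, running product = 0.3032
(1 - 0.7206) = 0.2794, running product = 0.0847
(1 - 0.8821) = 0.1179, running product = 0.01
Product of (1-R_i) = 0.01
R_sys = 1 - 0.01 = 0.99

0.99


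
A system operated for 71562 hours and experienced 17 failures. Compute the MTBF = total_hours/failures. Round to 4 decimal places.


total_hours = 71562
failures = 17
MTBF = 71562 / 17
MTBF = 4209.5294

4209.5294


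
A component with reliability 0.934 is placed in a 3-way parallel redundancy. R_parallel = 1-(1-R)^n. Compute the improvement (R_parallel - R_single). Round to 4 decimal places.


R_single = 0.934, n = 3
1 - R_single = 0.066
(1 - R_single)^n = 0.066^3 = 0.0003
R_parallel = 1 - 0.0003 = 0.9997
Improvement = 0.9997 - 0.934
Improvement = 0.0657

0.0657


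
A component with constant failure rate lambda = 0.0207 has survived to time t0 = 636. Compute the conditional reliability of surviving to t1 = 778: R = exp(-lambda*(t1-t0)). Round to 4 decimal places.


lambda = 0.0207
t0 = 636, t1 = 778
t1 - t0 = 142
lambda * (t1-t0) = 0.0207 * 142 = 2.9394
R = exp(-2.9394)
R = 0.0529

0.0529


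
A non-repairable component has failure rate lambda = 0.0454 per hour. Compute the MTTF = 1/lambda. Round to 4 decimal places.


lambda = 0.0454
MTTF = 1 / 0.0454
MTTF = 22.0264

22.0264


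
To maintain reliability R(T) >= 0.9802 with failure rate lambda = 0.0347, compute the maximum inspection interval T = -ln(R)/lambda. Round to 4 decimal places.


R_target = 0.9802
lambda = 0.0347
-ln(0.9802) = 0.02
T = 0.02 / 0.0347
T = 0.5763

0.5763


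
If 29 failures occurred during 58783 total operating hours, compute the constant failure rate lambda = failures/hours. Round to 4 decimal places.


failures = 29
total_hours = 58783
lambda = 29 / 58783
lambda = 0.0005

0.0005


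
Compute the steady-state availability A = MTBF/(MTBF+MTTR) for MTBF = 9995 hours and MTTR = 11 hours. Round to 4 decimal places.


MTBF = 9995
MTTR = 11
MTBF + MTTR = 10006
A = 9995 / 10006
A = 0.9989

0.9989


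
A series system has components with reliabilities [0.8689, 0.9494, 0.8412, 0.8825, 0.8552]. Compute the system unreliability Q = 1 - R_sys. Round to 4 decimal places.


Components: [0.8689, 0.9494, 0.8412, 0.8825, 0.8552]
After component 1: product = 0.8689
After component 2: product = 0.8249
After component 3: product = 0.6939
After component 4: product = 0.6124
After component 5: product = 0.5237
R_sys = 0.5237
Q = 1 - 0.5237 = 0.4763

0.4763


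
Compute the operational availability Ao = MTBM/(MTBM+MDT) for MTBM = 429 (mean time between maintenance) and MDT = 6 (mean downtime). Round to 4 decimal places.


MTBM = 429
MDT = 6
MTBM + MDT = 435
Ao = 429 / 435
Ao = 0.9862

0.9862


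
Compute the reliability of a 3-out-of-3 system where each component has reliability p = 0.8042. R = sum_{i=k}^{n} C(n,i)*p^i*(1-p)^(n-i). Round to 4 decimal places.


k = 3, n = 3, p = 0.8042
i=3: C(3,3)=1 * 0.8042^3 * 0.1958^0 = 0.5201
R = sum of terms = 0.5201

0.5201


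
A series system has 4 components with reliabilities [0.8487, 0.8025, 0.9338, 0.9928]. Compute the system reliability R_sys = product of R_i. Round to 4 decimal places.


Components: [0.8487, 0.8025, 0.9338, 0.9928]
After component 1 (R=0.8487): product = 0.8487
After component 2 (R=0.8025): product = 0.6811
After component 3 (R=0.9338): product = 0.636
After component 4 (R=0.9928): product = 0.6314
R_sys = 0.6314

0.6314


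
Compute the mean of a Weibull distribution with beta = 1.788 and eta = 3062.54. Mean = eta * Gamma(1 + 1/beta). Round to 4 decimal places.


beta = 1.788, eta = 3062.54
1/beta = 0.5593
1 + 1/beta = 1.5593
Gamma(1.5593) = 0.8896
Mean = 3062.54 * 0.8896
Mean = 2724.3785

2724.3785


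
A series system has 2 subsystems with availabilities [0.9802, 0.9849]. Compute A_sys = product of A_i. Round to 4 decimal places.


Subsystems: [0.9802, 0.9849]
After subsystem 1 (A=0.9802): product = 0.9802
After subsystem 2 (A=0.9849): product = 0.9654
A_sys = 0.9654

0.9654


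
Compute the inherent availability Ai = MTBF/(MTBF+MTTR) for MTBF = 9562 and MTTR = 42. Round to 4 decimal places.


MTBF = 9562
MTTR = 42
MTBF + MTTR = 9604
Ai = 9562 / 9604
Ai = 0.9956

0.9956


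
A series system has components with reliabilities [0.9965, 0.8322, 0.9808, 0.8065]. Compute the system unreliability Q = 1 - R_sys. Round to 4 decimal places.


Components: [0.9965, 0.8322, 0.9808, 0.8065]
After component 1: product = 0.9965
After component 2: product = 0.8293
After component 3: product = 0.8134
After component 4: product = 0.656
R_sys = 0.656
Q = 1 - 0.656 = 0.344

0.344


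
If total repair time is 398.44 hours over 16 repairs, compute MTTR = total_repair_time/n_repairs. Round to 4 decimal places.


total_repair_time = 398.44
n_repairs = 16
MTTR = 398.44 / 16
MTTR = 24.9025

24.9025


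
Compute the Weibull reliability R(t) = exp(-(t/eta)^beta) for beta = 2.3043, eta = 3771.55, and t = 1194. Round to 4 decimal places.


beta = 2.3043, eta = 3771.55, t = 1194
t/eta = 1194 / 3771.55 = 0.3166
(t/eta)^beta = 0.3166^2.3043 = 0.0706
R(t) = exp(-0.0706)
R(t) = 0.9318

0.9318


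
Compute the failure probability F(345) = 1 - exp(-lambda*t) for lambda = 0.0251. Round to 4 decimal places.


lambda = 0.0251, t = 345
lambda * t = 8.6595
exp(-8.6595) = 0.0002
F(t) = 1 - 0.0002
F(t) = 0.9998

0.9998


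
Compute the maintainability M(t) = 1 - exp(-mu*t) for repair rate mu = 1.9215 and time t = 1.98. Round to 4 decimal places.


mu = 1.9215, t = 1.98
mu * t = 1.9215 * 1.98 = 3.8046
exp(-3.8046) = 0.0223
M(t) = 1 - 0.0223
M(t) = 0.9777

0.9777


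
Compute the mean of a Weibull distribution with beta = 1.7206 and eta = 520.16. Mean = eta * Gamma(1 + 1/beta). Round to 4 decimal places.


beta = 1.7206, eta = 520.16
1/beta = 0.5812
1 + 1/beta = 1.5812
Gamma(1.5812) = 0.8915
Mean = 520.16 * 0.8915
Mean = 463.7412

463.7412


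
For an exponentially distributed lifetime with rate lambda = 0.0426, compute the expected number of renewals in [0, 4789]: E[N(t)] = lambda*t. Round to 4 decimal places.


lambda = 0.0426
t = 4789
E[N(t)] = lambda * t
E[N(t)] = 0.0426 * 4789
E[N(t)] = 204.0114

204.0114


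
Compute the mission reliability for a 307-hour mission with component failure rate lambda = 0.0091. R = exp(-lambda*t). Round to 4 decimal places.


lambda = 0.0091
mission_time = 307
lambda * t = 0.0091 * 307 = 2.7937
R = exp(-2.7937)
R = 0.0612

0.0612


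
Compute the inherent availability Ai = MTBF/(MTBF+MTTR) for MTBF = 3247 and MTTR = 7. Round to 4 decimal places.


MTBF = 3247
MTTR = 7
MTBF + MTTR = 3254
Ai = 3247 / 3254
Ai = 0.9978

0.9978


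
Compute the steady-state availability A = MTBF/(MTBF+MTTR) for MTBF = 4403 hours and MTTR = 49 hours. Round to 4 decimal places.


MTBF = 4403
MTTR = 49
MTBF + MTTR = 4452
A = 4403 / 4452
A = 0.989

0.989


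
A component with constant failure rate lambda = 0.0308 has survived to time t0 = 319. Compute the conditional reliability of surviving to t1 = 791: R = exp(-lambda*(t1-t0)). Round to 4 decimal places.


lambda = 0.0308
t0 = 319, t1 = 791
t1 - t0 = 472
lambda * (t1-t0) = 0.0308 * 472 = 14.5376
R = exp(-14.5376)
R = 0.0

0.0


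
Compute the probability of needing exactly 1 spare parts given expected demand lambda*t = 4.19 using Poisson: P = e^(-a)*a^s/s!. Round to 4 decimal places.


a = 4.19, s = 1
e^(-a) = e^(-4.19) = 0.0151
a^s = 4.19^1 = 4.19
s! = 1
P = 0.0151 * 4.19 / 1
P = 0.0635

0.0635


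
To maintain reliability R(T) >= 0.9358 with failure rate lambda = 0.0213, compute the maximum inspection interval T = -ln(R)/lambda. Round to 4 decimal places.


R_target = 0.9358
lambda = 0.0213
-ln(0.9358) = 0.0664
T = 0.0664 / 0.0213
T = 3.1152

3.1152


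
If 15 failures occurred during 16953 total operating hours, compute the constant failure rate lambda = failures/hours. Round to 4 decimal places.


failures = 15
total_hours = 16953
lambda = 15 / 16953
lambda = 0.0009

0.0009


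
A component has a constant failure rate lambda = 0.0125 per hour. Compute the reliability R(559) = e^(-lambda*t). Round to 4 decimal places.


lambda = 0.0125
t = 559
lambda * t = 6.9875
R(t) = e^(-6.9875)
R(t) = 0.0009

0.0009


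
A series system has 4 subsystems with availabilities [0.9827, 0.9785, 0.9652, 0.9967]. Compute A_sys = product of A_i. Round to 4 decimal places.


Subsystems: [0.9827, 0.9785, 0.9652, 0.9967]
After subsystem 1 (A=0.9827): product = 0.9827
After subsystem 2 (A=0.9785): product = 0.9616
After subsystem 3 (A=0.9652): product = 0.9281
After subsystem 4 (A=0.9967): product = 0.925
A_sys = 0.925

0.925


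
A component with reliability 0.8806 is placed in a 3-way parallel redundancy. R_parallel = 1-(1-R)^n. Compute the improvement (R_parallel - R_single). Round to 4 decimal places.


R_single = 0.8806, n = 3
1 - R_single = 0.1194
(1 - R_single)^n = 0.1194^3 = 0.0017
R_parallel = 1 - 0.0017 = 0.9983
Improvement = 0.9983 - 0.8806
Improvement = 0.1177

0.1177


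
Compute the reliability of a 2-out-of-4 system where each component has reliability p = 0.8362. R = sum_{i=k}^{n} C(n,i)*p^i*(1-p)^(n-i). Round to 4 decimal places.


k = 2, n = 4, p = 0.8362
i=2: C(4,2)=6 * 0.8362^2 * 0.1638^2 = 0.1126
i=3: C(4,3)=4 * 0.8362^3 * 0.1638^1 = 0.3831
i=4: C(4,4)=1 * 0.8362^4 * 0.1638^0 = 0.4889
R = sum of terms = 0.9846

0.9846


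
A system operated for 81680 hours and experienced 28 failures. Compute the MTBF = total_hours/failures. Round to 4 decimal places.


total_hours = 81680
failures = 28
MTBF = 81680 / 28
MTBF = 2917.1429

2917.1429


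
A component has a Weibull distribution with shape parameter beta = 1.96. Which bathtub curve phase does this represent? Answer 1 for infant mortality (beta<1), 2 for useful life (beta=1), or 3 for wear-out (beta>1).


beta = 1.96
Compare beta to 1:
beta < 1 => infant mortality (phase 1)
beta = 1 => useful life (phase 2)
beta > 1 => wear-out (phase 3)
Since beta = 1.96, this is wear-out (increasing failure rate)
Phase = 3

3


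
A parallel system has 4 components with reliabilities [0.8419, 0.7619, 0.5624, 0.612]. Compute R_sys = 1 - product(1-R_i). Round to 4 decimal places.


Components: [0.8419, 0.7619, 0.5624, 0.612]
(1 - 0.8419) = 0.1581, running product = 0.1581
(1 - 0.7619) = 0.2381, running product = 0.0376
(1 - 0.5624) = 0.4376, running product = 0.0165
(1 - 0.612) = 0.388, running product = 0.0064
Product of (1-R_i) = 0.0064
R_sys = 1 - 0.0064 = 0.9936

0.9936


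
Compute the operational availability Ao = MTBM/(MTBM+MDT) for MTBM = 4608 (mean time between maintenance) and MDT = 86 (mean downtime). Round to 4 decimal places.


MTBM = 4608
MDT = 86
MTBM + MDT = 4694
Ao = 4608 / 4694
Ao = 0.9817

0.9817


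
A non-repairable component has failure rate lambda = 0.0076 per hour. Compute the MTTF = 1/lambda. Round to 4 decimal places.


lambda = 0.0076
MTTF = 1 / 0.0076
MTTF = 131.5789

131.5789


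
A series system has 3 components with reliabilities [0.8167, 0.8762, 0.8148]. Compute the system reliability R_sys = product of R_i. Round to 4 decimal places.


Components: [0.8167, 0.8762, 0.8148]
After component 1 (R=0.8167): product = 0.8167
After component 2 (R=0.8762): product = 0.7156
After component 3 (R=0.8148): product = 0.5831
R_sys = 0.5831

0.5831


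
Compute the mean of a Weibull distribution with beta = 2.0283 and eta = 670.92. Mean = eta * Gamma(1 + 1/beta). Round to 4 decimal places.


beta = 2.0283, eta = 670.92
1/beta = 0.493
1 + 1/beta = 1.493
Gamma(1.493) = 0.886
Mean = 670.92 * 0.886
Mean = 594.4496

594.4496


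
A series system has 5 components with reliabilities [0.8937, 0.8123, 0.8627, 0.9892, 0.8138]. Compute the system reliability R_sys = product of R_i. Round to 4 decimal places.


Components: [0.8937, 0.8123, 0.8627, 0.9892, 0.8138]
After component 1 (R=0.8937): product = 0.8937
After component 2 (R=0.8123): product = 0.726
After component 3 (R=0.8627): product = 0.6263
After component 4 (R=0.9892): product = 0.6195
After component 5 (R=0.8138): product = 0.5042
R_sys = 0.5042

0.5042


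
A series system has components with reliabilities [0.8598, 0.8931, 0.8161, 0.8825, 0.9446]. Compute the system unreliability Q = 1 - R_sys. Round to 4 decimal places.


Components: [0.8598, 0.8931, 0.8161, 0.8825, 0.9446]
After component 1: product = 0.8598
After component 2: product = 0.7679
After component 3: product = 0.6267
After component 4: product = 0.553
After component 5: product = 0.5224
R_sys = 0.5224
Q = 1 - 0.5224 = 0.4776

0.4776


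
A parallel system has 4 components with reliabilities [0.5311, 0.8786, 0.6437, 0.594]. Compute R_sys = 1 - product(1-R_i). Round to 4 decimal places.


Components: [0.5311, 0.8786, 0.6437, 0.594]
(1 - 0.5311) = 0.4689, running product = 0.4689
(1 - 0.8786) = 0.1214, running product = 0.0569
(1 - 0.6437) = 0.3563, running product = 0.0203
(1 - 0.594) = 0.406, running product = 0.0082
Product of (1-R_i) = 0.0082
R_sys = 1 - 0.0082 = 0.9918

0.9918


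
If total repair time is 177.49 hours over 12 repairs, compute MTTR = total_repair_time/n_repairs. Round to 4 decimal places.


total_repair_time = 177.49
n_repairs = 12
MTTR = 177.49 / 12
MTTR = 14.7908

14.7908


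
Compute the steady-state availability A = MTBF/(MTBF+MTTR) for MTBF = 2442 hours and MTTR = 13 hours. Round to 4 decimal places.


MTBF = 2442
MTTR = 13
MTBF + MTTR = 2455
A = 2442 / 2455
A = 0.9947

0.9947


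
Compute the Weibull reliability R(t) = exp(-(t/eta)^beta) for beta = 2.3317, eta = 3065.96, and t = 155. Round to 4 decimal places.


beta = 2.3317, eta = 3065.96, t = 155
t/eta = 155 / 3065.96 = 0.0506
(t/eta)^beta = 0.0506^2.3317 = 0.0009
R(t) = exp(-0.0009)
R(t) = 0.9991

0.9991


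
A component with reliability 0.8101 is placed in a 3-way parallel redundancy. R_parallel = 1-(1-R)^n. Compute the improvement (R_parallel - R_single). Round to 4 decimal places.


R_single = 0.8101, n = 3
1 - R_single = 0.1899
(1 - R_single)^n = 0.1899^3 = 0.0068
R_parallel = 1 - 0.0068 = 0.9932
Improvement = 0.9932 - 0.8101
Improvement = 0.1831

0.1831


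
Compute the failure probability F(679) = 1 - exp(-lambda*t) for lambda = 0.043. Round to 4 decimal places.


lambda = 0.043, t = 679
lambda * t = 29.197
exp(-29.197) = 0.0
F(t) = 1 - 0.0
F(t) = 1.0

1.0


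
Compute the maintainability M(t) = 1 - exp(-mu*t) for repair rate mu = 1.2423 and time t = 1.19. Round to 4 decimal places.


mu = 1.2423, t = 1.19
mu * t = 1.2423 * 1.19 = 1.4783
exp(-1.4783) = 0.228
M(t) = 1 - 0.228
M(t) = 0.772

0.772


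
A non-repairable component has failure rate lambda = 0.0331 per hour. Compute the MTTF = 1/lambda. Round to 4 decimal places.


lambda = 0.0331
MTTF = 1 / 0.0331
MTTF = 30.2115

30.2115


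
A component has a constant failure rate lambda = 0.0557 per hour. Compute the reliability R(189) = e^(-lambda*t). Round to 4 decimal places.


lambda = 0.0557
t = 189
lambda * t = 10.5273
R(t) = e^(-10.5273)
R(t) = 0.0

0.0


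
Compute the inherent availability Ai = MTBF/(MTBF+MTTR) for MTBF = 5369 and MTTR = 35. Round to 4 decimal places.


MTBF = 5369
MTTR = 35
MTBF + MTTR = 5404
Ai = 5369 / 5404
Ai = 0.9935

0.9935


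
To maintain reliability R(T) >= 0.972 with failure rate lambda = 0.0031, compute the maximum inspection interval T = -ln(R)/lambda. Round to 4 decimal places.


R_target = 0.972
lambda = 0.0031
-ln(0.972) = 0.0284
T = 0.0284 / 0.0031
T = 9.1611

9.1611


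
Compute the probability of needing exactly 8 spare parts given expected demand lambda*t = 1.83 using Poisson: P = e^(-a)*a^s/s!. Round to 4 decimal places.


a = 1.83, s = 8
e^(-a) = e^(-1.83) = 0.1604
a^s = 1.83^8 = 125.7792
s! = 40320
P = 0.1604 * 125.7792 / 40320
P = 0.0005

0.0005


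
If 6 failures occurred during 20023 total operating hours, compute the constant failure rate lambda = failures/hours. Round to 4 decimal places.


failures = 6
total_hours = 20023
lambda = 6 / 20023
lambda = 0.0003

0.0003


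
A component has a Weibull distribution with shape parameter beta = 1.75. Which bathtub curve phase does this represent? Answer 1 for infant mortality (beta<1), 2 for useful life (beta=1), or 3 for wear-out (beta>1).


beta = 1.75
Compare beta to 1:
beta < 1 => infant mortality (phase 1)
beta = 1 => useful life (phase 2)
beta > 1 => wear-out (phase 3)
Since beta = 1.75, this is wear-out (increasing failure rate)
Phase = 3

3


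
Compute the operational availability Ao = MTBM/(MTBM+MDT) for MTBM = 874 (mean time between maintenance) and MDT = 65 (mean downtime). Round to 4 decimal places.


MTBM = 874
MDT = 65
MTBM + MDT = 939
Ao = 874 / 939
Ao = 0.9308

0.9308


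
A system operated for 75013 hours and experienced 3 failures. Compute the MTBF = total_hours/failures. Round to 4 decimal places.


total_hours = 75013
failures = 3
MTBF = 75013 / 3
MTBF = 25004.3333

25004.3333


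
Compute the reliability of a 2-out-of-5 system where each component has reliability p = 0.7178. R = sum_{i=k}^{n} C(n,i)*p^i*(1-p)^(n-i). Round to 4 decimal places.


k = 2, n = 5, p = 0.7178
i=2: C(5,2)=10 * 0.7178^2 * 0.2822^3 = 0.1158
i=3: C(5,3)=10 * 0.7178^3 * 0.2822^2 = 0.2945
i=4: C(5,4)=5 * 0.7178^4 * 0.2822^1 = 0.3746
i=5: C(5,5)=1 * 0.7178^5 * 0.2822^0 = 0.1906
R = sum of terms = 0.9754

0.9754


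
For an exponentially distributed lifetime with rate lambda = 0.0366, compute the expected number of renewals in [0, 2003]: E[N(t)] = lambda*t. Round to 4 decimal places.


lambda = 0.0366
t = 2003
E[N(t)] = lambda * t
E[N(t)] = 0.0366 * 2003
E[N(t)] = 73.3098

73.3098


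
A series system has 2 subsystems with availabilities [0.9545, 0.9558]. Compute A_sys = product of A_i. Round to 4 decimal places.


Subsystems: [0.9545, 0.9558]
After subsystem 1 (A=0.9545): product = 0.9545
After subsystem 2 (A=0.9558): product = 0.9123
A_sys = 0.9123

0.9123


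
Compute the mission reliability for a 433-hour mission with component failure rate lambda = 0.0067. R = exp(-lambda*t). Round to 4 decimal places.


lambda = 0.0067
mission_time = 433
lambda * t = 0.0067 * 433 = 2.9011
R = exp(-2.9011)
R = 0.055

0.055


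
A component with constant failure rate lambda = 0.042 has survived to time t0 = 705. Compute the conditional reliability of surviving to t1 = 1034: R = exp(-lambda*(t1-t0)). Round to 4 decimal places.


lambda = 0.042
t0 = 705, t1 = 1034
t1 - t0 = 329
lambda * (t1-t0) = 0.042 * 329 = 13.818
R = exp(-13.818)
R = 0.0

0.0


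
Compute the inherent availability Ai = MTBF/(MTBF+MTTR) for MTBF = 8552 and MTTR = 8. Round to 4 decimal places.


MTBF = 8552
MTTR = 8
MTBF + MTTR = 8560
Ai = 8552 / 8560
Ai = 0.9991

0.9991


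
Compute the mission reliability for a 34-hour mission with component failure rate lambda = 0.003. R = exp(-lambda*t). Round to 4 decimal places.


lambda = 0.003
mission_time = 34
lambda * t = 0.003 * 34 = 0.102
R = exp(-0.102)
R = 0.903

0.903


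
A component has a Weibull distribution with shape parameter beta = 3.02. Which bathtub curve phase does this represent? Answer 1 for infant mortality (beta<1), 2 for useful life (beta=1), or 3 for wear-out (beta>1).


beta = 3.02
Compare beta to 1:
beta < 1 => infant mortality (phase 1)
beta = 1 => useful life (phase 2)
beta > 1 => wear-out (phase 3)
Since beta = 3.02, this is wear-out (increasing failure rate)
Phase = 3

3


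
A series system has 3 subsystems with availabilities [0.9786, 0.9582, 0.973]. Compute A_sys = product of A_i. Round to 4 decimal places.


Subsystems: [0.9786, 0.9582, 0.973]
After subsystem 1 (A=0.9786): product = 0.9786
After subsystem 2 (A=0.9582): product = 0.9377
After subsystem 3 (A=0.973): product = 0.9124
A_sys = 0.9124

0.9124


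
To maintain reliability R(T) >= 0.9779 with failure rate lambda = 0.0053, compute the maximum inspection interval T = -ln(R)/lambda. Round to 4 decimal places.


R_target = 0.9779
lambda = 0.0053
-ln(0.9779) = 0.0223
T = 0.0223 / 0.0053
T = 4.2166

4.2166


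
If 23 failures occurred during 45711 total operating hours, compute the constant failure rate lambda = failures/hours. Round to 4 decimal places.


failures = 23
total_hours = 45711
lambda = 23 / 45711
lambda = 0.0005

0.0005


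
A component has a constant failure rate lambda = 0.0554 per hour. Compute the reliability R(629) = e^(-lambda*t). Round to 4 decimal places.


lambda = 0.0554
t = 629
lambda * t = 34.8466
R(t) = e^(-34.8466)
R(t) = 0.0

0.0


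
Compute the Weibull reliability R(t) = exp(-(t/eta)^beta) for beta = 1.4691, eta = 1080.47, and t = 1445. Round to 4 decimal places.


beta = 1.4691, eta = 1080.47, t = 1445
t/eta = 1445 / 1080.47 = 1.3374
(t/eta)^beta = 1.3374^1.4691 = 1.5328
R(t) = exp(-1.5328)
R(t) = 0.2159

0.2159


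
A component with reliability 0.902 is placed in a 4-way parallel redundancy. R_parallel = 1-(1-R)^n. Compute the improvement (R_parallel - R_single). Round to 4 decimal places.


R_single = 0.902, n = 4
1 - R_single = 0.098
(1 - R_single)^n = 0.098^4 = 0.0001
R_parallel = 1 - 0.0001 = 0.9999
Improvement = 0.9999 - 0.902
Improvement = 0.0979

0.0979


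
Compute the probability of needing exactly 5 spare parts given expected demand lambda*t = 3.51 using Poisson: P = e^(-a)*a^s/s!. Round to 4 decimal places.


a = 3.51, s = 5
e^(-a) = e^(-3.51) = 0.0299
a^s = 3.51^5 = 532.7649
s! = 120
P = 0.0299 * 532.7649 / 120
P = 0.1327

0.1327


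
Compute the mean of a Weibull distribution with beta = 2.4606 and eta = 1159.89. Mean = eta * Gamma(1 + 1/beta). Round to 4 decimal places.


beta = 2.4606, eta = 1159.89
1/beta = 0.4064
1 + 1/beta = 1.4064
Gamma(1.4064) = 0.8869
Mean = 1159.89 * 0.8869
Mean = 1028.7455

1028.7455


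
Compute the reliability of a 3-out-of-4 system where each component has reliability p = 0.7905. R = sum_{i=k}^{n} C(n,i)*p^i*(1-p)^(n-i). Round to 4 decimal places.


k = 3, n = 4, p = 0.7905
i=3: C(4,3)=4 * 0.7905^3 * 0.2095^1 = 0.414
i=4: C(4,4)=1 * 0.7905^4 * 0.2095^0 = 0.3905
R = sum of terms = 0.8044

0.8044


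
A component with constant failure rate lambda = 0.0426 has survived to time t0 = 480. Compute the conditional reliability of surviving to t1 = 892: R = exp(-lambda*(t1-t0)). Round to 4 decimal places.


lambda = 0.0426
t0 = 480, t1 = 892
t1 - t0 = 412
lambda * (t1-t0) = 0.0426 * 412 = 17.5512
R = exp(-17.5512)
R = 0.0

0.0


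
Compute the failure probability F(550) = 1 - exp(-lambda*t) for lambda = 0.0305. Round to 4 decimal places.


lambda = 0.0305, t = 550
lambda * t = 16.775
exp(-16.775) = 0.0
F(t) = 1 - 0.0
F(t) = 1.0

1.0


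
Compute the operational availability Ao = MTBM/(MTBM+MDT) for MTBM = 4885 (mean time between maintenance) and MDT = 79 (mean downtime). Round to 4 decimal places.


MTBM = 4885
MDT = 79
MTBM + MDT = 4964
Ao = 4885 / 4964
Ao = 0.9841

0.9841


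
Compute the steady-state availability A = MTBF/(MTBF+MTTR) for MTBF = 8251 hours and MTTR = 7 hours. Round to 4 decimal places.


MTBF = 8251
MTTR = 7
MTBF + MTTR = 8258
A = 8251 / 8258
A = 0.9992

0.9992


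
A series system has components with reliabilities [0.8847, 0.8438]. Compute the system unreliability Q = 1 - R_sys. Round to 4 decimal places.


Components: [0.8847, 0.8438]
After component 1: product = 0.8847
After component 2: product = 0.7465
R_sys = 0.7465
Q = 1 - 0.7465 = 0.2535

0.2535


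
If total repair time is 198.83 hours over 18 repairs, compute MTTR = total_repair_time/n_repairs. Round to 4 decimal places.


total_repair_time = 198.83
n_repairs = 18
MTTR = 198.83 / 18
MTTR = 11.0461

11.0461


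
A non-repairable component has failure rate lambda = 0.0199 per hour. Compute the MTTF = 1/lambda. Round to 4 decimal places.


lambda = 0.0199
MTTF = 1 / 0.0199
MTTF = 50.2513

50.2513


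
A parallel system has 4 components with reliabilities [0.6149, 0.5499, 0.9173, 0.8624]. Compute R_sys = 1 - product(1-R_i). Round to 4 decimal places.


Components: [0.6149, 0.5499, 0.9173, 0.8624]
(1 - 0.6149) = 0.3851, running product = 0.3851
(1 - 0.5499) = 0.4501, running product = 0.1733
(1 - 0.9173) = 0.0827, running product = 0.0143
(1 - 0.8624) = 0.1376, running product = 0.002
Product of (1-R_i) = 0.002
R_sys = 1 - 0.002 = 0.998

0.998


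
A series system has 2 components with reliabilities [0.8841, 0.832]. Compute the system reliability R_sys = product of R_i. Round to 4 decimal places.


Components: [0.8841, 0.832]
After component 1 (R=0.8841): product = 0.8841
After component 2 (R=0.832): product = 0.7356
R_sys = 0.7356

0.7356


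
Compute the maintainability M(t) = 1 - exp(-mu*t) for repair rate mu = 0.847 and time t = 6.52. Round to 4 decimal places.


mu = 0.847, t = 6.52
mu * t = 0.847 * 6.52 = 5.5224
exp(-5.5224) = 0.004
M(t) = 1 - 0.004
M(t) = 0.996

0.996


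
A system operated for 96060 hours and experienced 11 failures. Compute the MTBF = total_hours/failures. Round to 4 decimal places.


total_hours = 96060
failures = 11
MTBF = 96060 / 11
MTBF = 8732.7273

8732.7273


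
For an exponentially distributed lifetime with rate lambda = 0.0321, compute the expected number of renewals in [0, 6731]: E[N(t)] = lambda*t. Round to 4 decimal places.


lambda = 0.0321
t = 6731
E[N(t)] = lambda * t
E[N(t)] = 0.0321 * 6731
E[N(t)] = 216.0651

216.0651


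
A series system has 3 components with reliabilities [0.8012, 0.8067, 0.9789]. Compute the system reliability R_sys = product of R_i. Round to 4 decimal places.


Components: [0.8012, 0.8067, 0.9789]
After component 1 (R=0.8012): product = 0.8012
After component 2 (R=0.8067): product = 0.6463
After component 3 (R=0.9789): product = 0.6327
R_sys = 0.6327

0.6327


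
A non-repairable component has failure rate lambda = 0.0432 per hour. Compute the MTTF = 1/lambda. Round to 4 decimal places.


lambda = 0.0432
MTTF = 1 / 0.0432
MTTF = 23.1481

23.1481


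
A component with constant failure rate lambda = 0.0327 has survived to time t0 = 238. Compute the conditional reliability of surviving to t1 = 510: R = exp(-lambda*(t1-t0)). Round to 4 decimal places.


lambda = 0.0327
t0 = 238, t1 = 510
t1 - t0 = 272
lambda * (t1-t0) = 0.0327 * 272 = 8.8944
R = exp(-8.8944)
R = 0.0001

0.0001


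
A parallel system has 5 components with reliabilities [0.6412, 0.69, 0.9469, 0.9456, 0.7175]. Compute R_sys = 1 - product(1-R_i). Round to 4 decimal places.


Components: [0.6412, 0.69, 0.9469, 0.9456, 0.7175]
(1 - 0.6412) = 0.3588, running product = 0.3588
(1 - 0.69) = 0.31, running product = 0.1112
(1 - 0.9469) = 0.0531, running product = 0.0059
(1 - 0.9456) = 0.0544, running product = 0.0003
(1 - 0.7175) = 0.2825, running product = 0.0001
Product of (1-R_i) = 0.0001
R_sys = 1 - 0.0001 = 0.9999

0.9999


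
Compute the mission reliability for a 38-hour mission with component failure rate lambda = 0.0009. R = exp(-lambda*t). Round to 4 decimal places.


lambda = 0.0009
mission_time = 38
lambda * t = 0.0009 * 38 = 0.0342
R = exp(-0.0342)
R = 0.9664

0.9664


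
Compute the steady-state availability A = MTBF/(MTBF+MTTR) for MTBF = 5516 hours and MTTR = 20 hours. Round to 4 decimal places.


MTBF = 5516
MTTR = 20
MTBF + MTTR = 5536
A = 5516 / 5536
A = 0.9964

0.9964


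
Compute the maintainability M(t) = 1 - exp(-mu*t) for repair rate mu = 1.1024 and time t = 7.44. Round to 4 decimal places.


mu = 1.1024, t = 7.44
mu * t = 1.1024 * 7.44 = 8.2019
exp(-8.2019) = 0.0003
M(t) = 1 - 0.0003
M(t) = 0.9997

0.9997


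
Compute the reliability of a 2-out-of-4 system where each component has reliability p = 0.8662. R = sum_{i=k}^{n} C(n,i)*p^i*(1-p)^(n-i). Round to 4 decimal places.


k = 2, n = 4, p = 0.8662
i=2: C(4,2)=6 * 0.8662^2 * 0.1338^2 = 0.0806
i=3: C(4,3)=4 * 0.8662^3 * 0.1338^1 = 0.3478
i=4: C(4,4)=1 * 0.8662^4 * 0.1338^0 = 0.563
R = sum of terms = 0.9914

0.9914


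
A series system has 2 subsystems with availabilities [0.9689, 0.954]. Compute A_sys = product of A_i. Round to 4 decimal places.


Subsystems: [0.9689, 0.954]
After subsystem 1 (A=0.9689): product = 0.9689
After subsystem 2 (A=0.954): product = 0.9243
A_sys = 0.9243

0.9243


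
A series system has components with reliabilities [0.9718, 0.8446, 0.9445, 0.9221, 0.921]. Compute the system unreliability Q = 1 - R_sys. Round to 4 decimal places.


Components: [0.9718, 0.8446, 0.9445, 0.9221, 0.921]
After component 1: product = 0.9718
After component 2: product = 0.8208
After component 3: product = 0.7752
After component 4: product = 0.7148
After component 5: product = 0.6584
R_sys = 0.6584
Q = 1 - 0.6584 = 0.3416

0.3416


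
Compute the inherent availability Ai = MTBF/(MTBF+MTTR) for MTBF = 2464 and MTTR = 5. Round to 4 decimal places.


MTBF = 2464
MTTR = 5
MTBF + MTTR = 2469
Ai = 2464 / 2469
Ai = 0.998

0.998


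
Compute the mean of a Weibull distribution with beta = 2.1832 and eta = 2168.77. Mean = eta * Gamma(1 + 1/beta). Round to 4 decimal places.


beta = 2.1832, eta = 2168.77
1/beta = 0.458
1 + 1/beta = 1.458
Gamma(1.458) = 0.8856
Mean = 2168.77 * 0.8856
Mean = 1920.6816

1920.6816


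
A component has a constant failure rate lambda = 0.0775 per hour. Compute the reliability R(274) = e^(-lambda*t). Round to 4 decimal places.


lambda = 0.0775
t = 274
lambda * t = 21.235
R(t) = e^(-21.235)
R(t) = 0.0

0.0


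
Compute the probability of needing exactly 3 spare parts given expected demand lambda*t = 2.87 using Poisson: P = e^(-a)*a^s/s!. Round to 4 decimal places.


a = 2.87, s = 3
e^(-a) = e^(-2.87) = 0.0567
a^s = 2.87^3 = 23.6399
s! = 6
P = 0.0567 * 23.6399 / 6
P = 0.2234

0.2234


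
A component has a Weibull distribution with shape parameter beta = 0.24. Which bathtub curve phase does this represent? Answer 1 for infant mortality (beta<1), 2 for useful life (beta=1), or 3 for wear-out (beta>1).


beta = 0.24
Compare beta to 1:
beta < 1 => infant mortality (phase 1)
beta = 1 => useful life (phase 2)
beta > 1 => wear-out (phase 3)
Since beta = 0.24, this is infant mortality (decreasing failure rate)
Phase = 1

1


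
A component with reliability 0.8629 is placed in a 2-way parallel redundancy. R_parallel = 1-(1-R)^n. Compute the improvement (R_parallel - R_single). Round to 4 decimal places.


R_single = 0.8629, n = 2
1 - R_single = 0.1371
(1 - R_single)^n = 0.1371^2 = 0.0188
R_parallel = 1 - 0.0188 = 0.9812
Improvement = 0.9812 - 0.8629
Improvement = 0.1183

0.1183


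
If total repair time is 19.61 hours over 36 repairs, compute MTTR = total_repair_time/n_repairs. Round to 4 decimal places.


total_repair_time = 19.61
n_repairs = 36
MTTR = 19.61 / 36
MTTR = 0.5447

0.5447


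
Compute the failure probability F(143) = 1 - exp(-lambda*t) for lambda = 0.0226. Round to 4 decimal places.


lambda = 0.0226, t = 143
lambda * t = 3.2318
exp(-3.2318) = 0.0395
F(t) = 1 - 0.0395
F(t) = 0.9605

0.9605
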